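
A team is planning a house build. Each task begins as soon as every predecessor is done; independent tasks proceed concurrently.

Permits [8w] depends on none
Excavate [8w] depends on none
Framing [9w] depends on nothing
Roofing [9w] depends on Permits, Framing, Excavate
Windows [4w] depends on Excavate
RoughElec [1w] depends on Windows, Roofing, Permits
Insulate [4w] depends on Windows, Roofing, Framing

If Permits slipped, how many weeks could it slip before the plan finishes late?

Critical path: Framing→Roofing→Insulate = 9+9+4 = 22, so the finish is 22 weeks.
Permits finishes as early as 8 and must finish by 9.
Float = 22 − 21 = 1.

1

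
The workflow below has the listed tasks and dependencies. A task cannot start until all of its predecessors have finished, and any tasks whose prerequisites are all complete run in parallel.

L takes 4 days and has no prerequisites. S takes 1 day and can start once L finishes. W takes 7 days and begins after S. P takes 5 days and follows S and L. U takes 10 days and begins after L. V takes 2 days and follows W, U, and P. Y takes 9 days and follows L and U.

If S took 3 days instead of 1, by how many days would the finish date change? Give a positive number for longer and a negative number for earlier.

Baseline: L→U→Y = 4+10+9 = 23 → 23 days.
The longest path through S is only 14 days, so S has float 9.
No other chain overtakes it, so the finish is 23 days.
Change in finish: 23 − 23 = +0 days.

0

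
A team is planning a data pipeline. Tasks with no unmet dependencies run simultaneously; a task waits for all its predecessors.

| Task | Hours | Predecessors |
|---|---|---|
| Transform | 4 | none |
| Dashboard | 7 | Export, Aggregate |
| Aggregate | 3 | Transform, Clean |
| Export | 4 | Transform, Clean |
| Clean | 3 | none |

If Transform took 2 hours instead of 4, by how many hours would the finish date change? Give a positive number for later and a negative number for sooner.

The binding path is Transform→Export→Dashboard = 4+4+7 = 15; finish at 15 hours.
Transform is on the critical path; changing it to 2 makes that path 13 hours.
New critical path: Clean→Export→Dashboard = 3+4+7 = 14 ⇒ 14 hours.
Change in finish: 14 − 15 = -1 hours.

-1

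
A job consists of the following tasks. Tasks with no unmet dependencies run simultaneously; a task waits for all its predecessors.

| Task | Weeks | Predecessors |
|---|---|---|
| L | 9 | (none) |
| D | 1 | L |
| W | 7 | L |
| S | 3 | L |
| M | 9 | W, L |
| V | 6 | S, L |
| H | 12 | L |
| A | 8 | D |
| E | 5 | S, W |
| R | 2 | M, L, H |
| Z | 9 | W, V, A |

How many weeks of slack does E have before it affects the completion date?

6

L→D→A→Z = 9+1+8+9 = 27 sets the makespan at 27 weeks.
Longest path through E: 21 weeks (earliest finish 21, latest finish 27).
Slack of E = 22 − 16 = 6 weeks.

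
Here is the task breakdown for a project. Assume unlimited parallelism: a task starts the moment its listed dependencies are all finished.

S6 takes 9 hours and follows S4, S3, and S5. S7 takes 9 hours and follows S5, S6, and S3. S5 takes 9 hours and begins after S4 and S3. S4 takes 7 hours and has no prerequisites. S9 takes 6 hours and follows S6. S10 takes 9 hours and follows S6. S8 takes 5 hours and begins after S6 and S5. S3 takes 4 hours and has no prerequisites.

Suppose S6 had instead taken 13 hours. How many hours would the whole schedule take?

38

Baseline: S4→S5→S6→S7 = 7+9+9+9 = 34 → 34 hours.
Since S6 is critical, the +4 change carries straight to that chain (now 38 hours).
The critical path is still S4→S5→S6→S7; finish is now 38 hours.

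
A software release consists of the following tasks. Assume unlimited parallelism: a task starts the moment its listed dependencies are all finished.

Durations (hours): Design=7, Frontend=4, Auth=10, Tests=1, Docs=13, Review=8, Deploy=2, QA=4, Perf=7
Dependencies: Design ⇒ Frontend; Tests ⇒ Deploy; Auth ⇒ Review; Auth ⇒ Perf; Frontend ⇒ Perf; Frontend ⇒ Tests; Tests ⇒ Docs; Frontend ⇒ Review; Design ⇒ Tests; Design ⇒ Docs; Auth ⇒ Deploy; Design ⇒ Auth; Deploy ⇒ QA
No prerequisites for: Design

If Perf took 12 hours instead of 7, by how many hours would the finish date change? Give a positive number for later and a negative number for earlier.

4

As given, the longest chain is Design→Frontend→Tests→Docs = 7+4+1+13 = 25, so the finish is 25 hours.
The longest path through Perf is only 24 hours, so Perf has float 1.
New critical path: Design→Auth→Perf = 7+10+12 = 29 ⇒ 29 hours.
Change in finish: 29 − 25 = +4 hours.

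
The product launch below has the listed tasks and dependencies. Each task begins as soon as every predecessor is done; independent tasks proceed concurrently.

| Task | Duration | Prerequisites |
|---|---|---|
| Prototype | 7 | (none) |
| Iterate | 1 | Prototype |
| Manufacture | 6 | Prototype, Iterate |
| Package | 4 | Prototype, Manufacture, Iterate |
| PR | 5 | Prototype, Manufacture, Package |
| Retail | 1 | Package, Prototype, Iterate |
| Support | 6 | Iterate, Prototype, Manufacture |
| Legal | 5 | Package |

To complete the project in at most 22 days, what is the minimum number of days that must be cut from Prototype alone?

Current finish: 23 days; target: 22.
Prototype is on every critical path, so each day cut from Prototype cuts the finish by one (this holds down to a finish of 17).
Need 23 − 22 = 1 day off Prototype → Prototype becomes 6 days, finish becomes 22.

1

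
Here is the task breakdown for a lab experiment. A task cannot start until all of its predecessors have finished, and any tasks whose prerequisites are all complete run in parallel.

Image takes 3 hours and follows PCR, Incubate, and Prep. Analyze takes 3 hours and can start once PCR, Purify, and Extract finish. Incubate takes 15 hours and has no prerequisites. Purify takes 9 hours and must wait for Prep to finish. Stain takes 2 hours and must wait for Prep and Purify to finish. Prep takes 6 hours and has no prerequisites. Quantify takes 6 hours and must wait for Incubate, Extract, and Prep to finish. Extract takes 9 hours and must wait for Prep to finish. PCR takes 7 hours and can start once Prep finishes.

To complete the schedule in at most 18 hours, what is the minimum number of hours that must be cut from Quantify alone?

Current finish: 21 hours; target: 18.
Quantify is on every critical path, so each hour cut from Quantify cuts the finish by one (this holds down to a finish of 18).
Need 21 − 18 = 3 hours off Quantify → Quantify becomes 3 hours, finish becomes 18.

3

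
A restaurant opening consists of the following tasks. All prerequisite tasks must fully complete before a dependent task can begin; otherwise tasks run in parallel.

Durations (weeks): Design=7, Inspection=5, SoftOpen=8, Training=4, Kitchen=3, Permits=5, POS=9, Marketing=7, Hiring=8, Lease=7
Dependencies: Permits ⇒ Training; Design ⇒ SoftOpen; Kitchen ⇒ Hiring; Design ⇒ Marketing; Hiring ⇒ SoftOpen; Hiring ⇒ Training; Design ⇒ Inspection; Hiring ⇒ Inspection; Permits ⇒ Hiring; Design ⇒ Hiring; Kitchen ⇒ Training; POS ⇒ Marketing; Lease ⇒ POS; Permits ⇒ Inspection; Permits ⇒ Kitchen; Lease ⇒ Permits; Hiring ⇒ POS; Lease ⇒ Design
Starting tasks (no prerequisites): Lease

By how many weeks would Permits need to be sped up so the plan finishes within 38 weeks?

1

Current finish: 39 weeks; target: 38.
Permits is on every critical path, so each week cut from Permits cuts the finish by one (this holds down to a finish of 38).
Need 39 − 38 = 1 week off Permits → Permits becomes 4 weeks, finish becomes 38.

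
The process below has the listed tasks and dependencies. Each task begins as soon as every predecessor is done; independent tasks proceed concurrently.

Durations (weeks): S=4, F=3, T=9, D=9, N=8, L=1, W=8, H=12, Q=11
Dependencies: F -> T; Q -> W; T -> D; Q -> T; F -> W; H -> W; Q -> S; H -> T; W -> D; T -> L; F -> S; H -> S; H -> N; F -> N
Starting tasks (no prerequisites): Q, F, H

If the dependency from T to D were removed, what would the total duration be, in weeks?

Original critical path: H→T→D = 12+9+9 = 30 ⇒ 30 weeks.
Without T→D, D's earliest start moves from 21 to 20.
After: H→W→D = 12+8+9 = 29 → 29 weeks.

29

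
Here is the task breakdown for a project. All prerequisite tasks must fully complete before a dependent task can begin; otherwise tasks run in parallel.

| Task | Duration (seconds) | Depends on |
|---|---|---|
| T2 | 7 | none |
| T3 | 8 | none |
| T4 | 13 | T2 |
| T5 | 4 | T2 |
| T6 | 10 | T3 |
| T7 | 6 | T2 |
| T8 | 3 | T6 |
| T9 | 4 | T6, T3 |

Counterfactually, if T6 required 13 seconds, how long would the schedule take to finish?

25

Actual critical path: T3→T6→T9 = 8+10+4 = 22 ⇒ 22 seconds.
T6 is on the critical path; changing it to 13 makes that path 25 seconds.
The critical path is still T3→T6→T9; finish is now 25 seconds.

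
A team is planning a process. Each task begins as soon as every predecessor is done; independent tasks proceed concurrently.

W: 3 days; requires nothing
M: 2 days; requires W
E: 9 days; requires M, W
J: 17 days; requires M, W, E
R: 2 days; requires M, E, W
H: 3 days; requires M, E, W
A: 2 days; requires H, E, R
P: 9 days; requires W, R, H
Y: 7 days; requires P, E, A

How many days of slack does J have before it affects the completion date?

2

The longest chain is W→M→E→H→P→Y = 3+2+9+3+9+7 = 33; overall finish 33 days.
The longest chain containing J totals 31 days.
Float = 33 − 31 = 2.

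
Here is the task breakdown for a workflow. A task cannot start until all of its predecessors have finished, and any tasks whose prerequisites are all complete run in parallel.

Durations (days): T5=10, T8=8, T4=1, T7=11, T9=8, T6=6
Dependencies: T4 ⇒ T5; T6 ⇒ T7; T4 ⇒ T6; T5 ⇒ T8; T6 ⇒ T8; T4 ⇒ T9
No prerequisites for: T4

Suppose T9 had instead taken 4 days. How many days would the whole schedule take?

Baseline: T4→T5→T8 = 1+10+8 = 19 → 19 days.
T9 has 10 days of float (longest path through it is 9).
That remains the longest chain; total 19 days.

19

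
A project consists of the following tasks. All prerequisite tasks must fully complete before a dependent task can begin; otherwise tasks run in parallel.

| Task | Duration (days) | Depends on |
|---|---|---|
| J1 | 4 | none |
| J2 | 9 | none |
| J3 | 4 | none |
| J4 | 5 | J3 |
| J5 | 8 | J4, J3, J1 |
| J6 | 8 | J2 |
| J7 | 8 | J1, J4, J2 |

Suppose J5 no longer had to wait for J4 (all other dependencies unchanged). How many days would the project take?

17

Before: longest chain J2→J6 = 9+8 = 17, finish 17.
Without J4→J5, J5's earliest start moves from 9 to 4.
New critical path: J2→J6 = 9+8 = 17 ⇒ 17 days.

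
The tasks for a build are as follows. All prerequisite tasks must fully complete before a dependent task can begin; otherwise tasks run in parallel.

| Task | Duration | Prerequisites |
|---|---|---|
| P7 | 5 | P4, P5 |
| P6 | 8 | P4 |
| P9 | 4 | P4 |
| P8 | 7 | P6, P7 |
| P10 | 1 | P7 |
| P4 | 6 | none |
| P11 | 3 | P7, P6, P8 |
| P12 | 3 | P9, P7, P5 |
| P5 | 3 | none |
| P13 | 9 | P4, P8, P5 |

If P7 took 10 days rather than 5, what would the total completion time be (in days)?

32

The binding path is P4→P6→P8→P13 = 6+8+7+9 = 30; finish at 30 days.
P7 is off the critical path — its longest chain is 27 days, giving 3 of slack.
The binding chain switches to P4→P7→P8→P13 = 6+10+7+9 = 32; finish 32 days.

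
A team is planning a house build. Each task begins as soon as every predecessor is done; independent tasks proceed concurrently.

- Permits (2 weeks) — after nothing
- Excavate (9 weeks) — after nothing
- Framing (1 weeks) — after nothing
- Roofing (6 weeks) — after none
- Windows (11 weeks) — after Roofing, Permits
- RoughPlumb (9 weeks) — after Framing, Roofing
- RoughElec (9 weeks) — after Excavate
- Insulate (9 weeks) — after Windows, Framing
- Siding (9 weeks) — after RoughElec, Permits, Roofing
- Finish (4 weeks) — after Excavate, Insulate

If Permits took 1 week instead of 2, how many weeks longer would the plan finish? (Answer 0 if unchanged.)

0

Critical path before the change: Roofing→Windows→Insulate→Finish = 6+11+9+4 = 30 giving 30 weeks.
Permits has 4 weeks of float (longest path through it is 26).
The critical path is still Roofing→Windows→Insulate→Finish; finish is now 30 weeks.
Change in finish: 30 − 30 = +0 weeks.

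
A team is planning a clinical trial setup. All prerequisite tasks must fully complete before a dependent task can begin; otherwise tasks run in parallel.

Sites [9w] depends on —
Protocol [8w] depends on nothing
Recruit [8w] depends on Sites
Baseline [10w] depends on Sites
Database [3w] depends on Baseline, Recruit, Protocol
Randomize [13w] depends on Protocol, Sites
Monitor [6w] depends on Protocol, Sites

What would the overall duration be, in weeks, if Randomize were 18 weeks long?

As given, the longest chain is Sites→Randomize = 9+13 = 22, so the finish is 22 weeks.
Randomize lies on that path, so at 18 weeks the path becomes 27 weeks.
That remains the longest chain; total 27 weeks.

27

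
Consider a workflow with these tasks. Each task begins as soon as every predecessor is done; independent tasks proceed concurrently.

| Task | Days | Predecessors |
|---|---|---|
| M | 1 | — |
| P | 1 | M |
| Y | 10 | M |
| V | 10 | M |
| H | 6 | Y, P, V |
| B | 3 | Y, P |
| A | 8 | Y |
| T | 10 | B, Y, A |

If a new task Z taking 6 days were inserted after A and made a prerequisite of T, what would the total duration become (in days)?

Originally the schedule takes 29 days.
With Z inserted, T now waits for max(B, Y, A, Z).
New critical path: M→Y→A→Z→T = 1+10+8+6+10 = 35 ⇒ 35 days.

35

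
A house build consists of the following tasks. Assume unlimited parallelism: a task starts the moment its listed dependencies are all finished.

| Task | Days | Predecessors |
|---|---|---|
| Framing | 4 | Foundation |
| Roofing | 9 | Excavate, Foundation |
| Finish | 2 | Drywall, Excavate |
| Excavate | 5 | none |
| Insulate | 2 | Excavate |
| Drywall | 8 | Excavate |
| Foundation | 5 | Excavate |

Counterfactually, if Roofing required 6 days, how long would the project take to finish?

Critical path before the change: Excavate→Foundation→Roofing = 5+5+9 = 19 giving 19 days.
Since Roofing is critical, the -3 change carries straight to that chain (now 16 days).
No other chain overtakes it, so the finish is 16 days.

16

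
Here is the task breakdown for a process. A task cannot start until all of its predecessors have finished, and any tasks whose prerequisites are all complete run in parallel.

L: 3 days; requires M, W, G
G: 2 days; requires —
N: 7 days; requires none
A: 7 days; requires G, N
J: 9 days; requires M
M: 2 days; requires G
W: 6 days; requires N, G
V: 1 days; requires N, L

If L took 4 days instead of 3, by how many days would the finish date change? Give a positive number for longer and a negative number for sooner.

As given, the longest chain is N→W→L→V = 7+6+3+1 = 17, so the finish is 17 days.
L lies on that path, so at 4 days the path becomes 18 days.
That remains the longest chain; total 18 days.
Change in finish: 18 − 17 = +1 days.

1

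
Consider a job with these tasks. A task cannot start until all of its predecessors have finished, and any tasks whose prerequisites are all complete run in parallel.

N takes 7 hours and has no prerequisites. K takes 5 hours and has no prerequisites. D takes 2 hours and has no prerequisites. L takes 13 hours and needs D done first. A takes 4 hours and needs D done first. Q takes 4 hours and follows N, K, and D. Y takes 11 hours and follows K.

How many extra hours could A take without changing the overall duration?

10

The longest chain is K→Y = 5+11 = 16; overall finish 16 hours.
Longest path through A: 6 hours (earliest finish 6, latest finish 16).
So A can slip 16 − 6 = 10 hours.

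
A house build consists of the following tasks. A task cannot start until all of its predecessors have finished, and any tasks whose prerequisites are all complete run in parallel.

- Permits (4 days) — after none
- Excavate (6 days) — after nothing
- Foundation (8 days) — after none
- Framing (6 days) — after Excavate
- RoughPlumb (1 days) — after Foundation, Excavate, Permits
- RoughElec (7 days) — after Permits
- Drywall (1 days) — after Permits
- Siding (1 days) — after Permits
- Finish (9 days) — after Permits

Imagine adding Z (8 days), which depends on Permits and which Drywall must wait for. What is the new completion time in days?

13

Originally the plan takes 13 days.
With Z inserted, Drywall now waits for max(Permits, Z).
New critical path: Permits→Z→Drywall = 4+8+1 = 13 ⇒ 13 days.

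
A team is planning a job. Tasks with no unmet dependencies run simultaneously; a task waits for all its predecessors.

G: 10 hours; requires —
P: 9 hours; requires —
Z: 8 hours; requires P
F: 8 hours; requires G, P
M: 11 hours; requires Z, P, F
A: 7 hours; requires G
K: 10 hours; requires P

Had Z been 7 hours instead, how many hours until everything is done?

29

The binding path is G→F→M = 10+8+11 = 29; finish at 29 hours.
Z has 1 hour of float (longest path through it is 28).
That remains the longest chain; total 29 hours.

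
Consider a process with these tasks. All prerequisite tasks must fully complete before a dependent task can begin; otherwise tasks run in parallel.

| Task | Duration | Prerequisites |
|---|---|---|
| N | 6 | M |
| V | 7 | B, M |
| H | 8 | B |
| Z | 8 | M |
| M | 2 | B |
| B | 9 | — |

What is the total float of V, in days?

1

B→M→Z = 9+2+8 = 19 sets the makespan at 19 days.
V finishes as early as 18 and must finish by 19.
Slack of V = 12 − 11 = 1 day.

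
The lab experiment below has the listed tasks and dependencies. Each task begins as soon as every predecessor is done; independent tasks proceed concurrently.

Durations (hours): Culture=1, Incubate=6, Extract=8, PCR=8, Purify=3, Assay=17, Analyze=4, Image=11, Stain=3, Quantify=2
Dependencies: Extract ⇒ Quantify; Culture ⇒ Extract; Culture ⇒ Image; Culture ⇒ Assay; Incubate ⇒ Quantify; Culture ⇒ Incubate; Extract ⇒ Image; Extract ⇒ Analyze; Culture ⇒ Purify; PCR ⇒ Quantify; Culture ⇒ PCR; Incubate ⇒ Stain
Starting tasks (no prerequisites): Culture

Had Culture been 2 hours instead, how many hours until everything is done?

21

As given, the longest chain is Culture→Extract→Image = 1+8+11 = 20, so the finish is 20 hours.
Since Culture is critical, the +1 change carries straight to that chain (now 21 hours).
No other chain overtakes it, so the finish is 21 hours.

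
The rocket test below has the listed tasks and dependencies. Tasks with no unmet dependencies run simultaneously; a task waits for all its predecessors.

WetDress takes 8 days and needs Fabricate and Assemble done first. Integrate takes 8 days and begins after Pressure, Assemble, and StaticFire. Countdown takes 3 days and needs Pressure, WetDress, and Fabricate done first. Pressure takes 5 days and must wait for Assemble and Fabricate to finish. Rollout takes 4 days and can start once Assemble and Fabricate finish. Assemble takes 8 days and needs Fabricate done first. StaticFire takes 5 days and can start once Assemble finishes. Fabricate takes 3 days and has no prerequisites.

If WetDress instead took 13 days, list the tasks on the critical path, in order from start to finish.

Fabricate, Assemble, WetDress, Countdown

Actual critical path: Fabricate→Assemble→Pressure→Integrate = 3+8+5+8 = 24 ⇒ 24 days.
WetDress is off the critical path — its longest chain is 22 days, giving 2 of slack.
Now Fabricate→Assemble→WetDress→Countdown = 3+8+13+3 = 27 is longest, so the finish becomes 27 days.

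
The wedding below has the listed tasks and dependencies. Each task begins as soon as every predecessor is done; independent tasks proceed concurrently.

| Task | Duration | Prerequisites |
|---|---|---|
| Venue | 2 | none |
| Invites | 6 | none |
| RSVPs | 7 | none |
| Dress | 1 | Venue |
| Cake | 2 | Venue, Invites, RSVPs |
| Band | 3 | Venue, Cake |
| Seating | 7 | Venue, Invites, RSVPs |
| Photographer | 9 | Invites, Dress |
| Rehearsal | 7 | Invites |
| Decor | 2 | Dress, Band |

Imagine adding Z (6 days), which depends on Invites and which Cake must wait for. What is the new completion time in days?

19

Originally the plan takes 15 days.
With Z inserted, Cake now waits for max(Venue, Invites, RSVPs, Z).
New critical path: Invites→Z→Cake→Band→Decor = 6+6+2+3+2 = 19 ⇒ 19 days.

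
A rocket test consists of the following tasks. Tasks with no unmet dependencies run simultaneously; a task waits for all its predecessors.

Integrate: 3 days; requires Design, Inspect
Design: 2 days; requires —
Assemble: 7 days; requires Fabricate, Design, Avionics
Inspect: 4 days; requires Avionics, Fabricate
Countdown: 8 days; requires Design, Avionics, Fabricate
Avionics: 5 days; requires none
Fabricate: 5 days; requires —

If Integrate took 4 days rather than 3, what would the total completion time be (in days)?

Critical path before the change: Fabricate→Countdown = 5+8 = 13 giving 13 days.
Integrate has 1 day of float (longest path through it is 12).
New critical path: Fabricate→Inspect→Integrate = 5+4+4 = 13 ⇒ 13 days.

13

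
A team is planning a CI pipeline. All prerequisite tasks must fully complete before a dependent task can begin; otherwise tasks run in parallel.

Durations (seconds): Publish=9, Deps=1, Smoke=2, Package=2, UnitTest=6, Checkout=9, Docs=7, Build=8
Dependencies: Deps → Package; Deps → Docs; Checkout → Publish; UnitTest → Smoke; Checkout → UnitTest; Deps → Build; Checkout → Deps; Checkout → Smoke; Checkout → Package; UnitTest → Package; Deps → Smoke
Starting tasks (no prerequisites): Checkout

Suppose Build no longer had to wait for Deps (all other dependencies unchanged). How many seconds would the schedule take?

18

With the dependency in place, Checkout→Deps→Build = 9+1+8 = 18 sets the finish at 18 seconds.
Without Deps→Build, Build's earliest start moves from 10 to 0.
The longest chain is now Checkout→Publish = 9+9 = 18, so the schedule takes 18 seconds.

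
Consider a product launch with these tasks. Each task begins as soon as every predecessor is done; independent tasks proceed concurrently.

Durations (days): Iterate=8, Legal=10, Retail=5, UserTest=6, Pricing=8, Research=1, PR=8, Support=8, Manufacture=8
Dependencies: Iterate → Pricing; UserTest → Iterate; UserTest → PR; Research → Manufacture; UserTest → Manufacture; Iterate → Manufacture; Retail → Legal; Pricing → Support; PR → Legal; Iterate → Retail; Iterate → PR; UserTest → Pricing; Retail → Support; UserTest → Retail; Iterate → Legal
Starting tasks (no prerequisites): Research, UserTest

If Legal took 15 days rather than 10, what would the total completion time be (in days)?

37

Critical path before the change: UserTest→Iterate→PR→Legal = 6+8+8+10 = 32 giving 32 days.
Since Legal is critical, the +5 change carries straight to that chain (now 37 days).
No other chain overtakes it, so the finish is 37 days.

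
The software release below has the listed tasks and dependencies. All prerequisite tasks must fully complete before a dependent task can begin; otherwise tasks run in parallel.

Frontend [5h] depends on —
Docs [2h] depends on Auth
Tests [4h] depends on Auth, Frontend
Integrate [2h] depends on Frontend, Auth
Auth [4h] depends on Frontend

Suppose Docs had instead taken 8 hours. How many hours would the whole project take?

17

As given, the longest chain is Frontend→Auth→Tests = 5+4+4 = 13, so the finish is 13 hours.
Docs has 2 hours of float (longest path through it is 11).
Now Frontend→Auth→Docs = 5+4+8 = 17 is longest, so the finish becomes 17 hours.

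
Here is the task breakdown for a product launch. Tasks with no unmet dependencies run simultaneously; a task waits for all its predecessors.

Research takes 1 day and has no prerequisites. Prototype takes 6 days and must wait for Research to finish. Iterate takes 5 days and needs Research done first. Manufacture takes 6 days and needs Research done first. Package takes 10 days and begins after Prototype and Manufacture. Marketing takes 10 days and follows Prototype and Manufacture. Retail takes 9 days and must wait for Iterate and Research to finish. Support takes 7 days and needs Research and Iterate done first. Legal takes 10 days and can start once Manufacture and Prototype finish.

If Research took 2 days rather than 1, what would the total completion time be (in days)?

18

Baseline: Research→Prototype→Package = 1+6+10 = 17 → 17 days.
Research lies on that path, so at 2 days the path becomes 18 days.
That remains the longest chain; total 18 days.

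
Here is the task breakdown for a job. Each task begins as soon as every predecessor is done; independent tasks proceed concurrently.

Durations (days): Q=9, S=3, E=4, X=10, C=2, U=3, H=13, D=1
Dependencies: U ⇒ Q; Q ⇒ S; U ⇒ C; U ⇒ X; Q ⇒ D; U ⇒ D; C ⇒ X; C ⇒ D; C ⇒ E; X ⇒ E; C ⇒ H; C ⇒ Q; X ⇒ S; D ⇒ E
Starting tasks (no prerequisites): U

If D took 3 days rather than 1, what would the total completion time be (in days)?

21

Critical path before the change: U→C→Q→D→E = 3+2+9+1+4 = 19 giving 19 days.
Since D is critical, the +2 change carries straight to that chain (now 21 days).
The critical path is still U→C→Q→D→E; finish is now 21 days.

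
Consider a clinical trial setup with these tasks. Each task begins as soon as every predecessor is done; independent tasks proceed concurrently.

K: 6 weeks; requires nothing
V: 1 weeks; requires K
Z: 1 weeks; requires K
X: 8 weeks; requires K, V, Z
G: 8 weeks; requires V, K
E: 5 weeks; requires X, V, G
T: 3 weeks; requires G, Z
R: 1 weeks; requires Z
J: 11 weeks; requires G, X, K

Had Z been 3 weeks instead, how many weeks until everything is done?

Baseline: K→Z→X→J = 6+1+8+11 = 26 → 26 weeks.
Z is on the critical path; changing it to 3 makes that path 28 weeks.
That remains the longest chain; total 28 weeks.

28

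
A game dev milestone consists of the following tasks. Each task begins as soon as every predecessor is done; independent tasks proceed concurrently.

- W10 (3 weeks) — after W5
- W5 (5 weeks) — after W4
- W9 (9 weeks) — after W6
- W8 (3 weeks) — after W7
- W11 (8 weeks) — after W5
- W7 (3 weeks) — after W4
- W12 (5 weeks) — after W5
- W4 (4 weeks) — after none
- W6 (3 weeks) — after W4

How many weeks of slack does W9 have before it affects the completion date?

1

Critical path: W4→W5→W11 = 4+5+8 = 17, so the finish is 17 weeks.
Longest path through W9: 16 weeks (earliest finish 16, latest finish 17).
So W9 can slip 17 − 16 = 1 week.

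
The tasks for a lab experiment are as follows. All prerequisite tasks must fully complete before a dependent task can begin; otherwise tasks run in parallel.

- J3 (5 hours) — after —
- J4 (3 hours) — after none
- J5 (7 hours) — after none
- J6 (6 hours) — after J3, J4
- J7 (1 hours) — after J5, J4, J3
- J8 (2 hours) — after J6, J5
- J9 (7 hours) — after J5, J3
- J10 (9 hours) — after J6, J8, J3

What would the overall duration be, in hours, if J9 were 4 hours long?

Actual critical path: J3→J6→J8→J10 = 5+6+2+9 = 22 ⇒ 22 hours.
J9 has 8 hours of float (longest path through it is 14).
The critical path is still J3→J6→J8→J10; finish is now 22 hours.

22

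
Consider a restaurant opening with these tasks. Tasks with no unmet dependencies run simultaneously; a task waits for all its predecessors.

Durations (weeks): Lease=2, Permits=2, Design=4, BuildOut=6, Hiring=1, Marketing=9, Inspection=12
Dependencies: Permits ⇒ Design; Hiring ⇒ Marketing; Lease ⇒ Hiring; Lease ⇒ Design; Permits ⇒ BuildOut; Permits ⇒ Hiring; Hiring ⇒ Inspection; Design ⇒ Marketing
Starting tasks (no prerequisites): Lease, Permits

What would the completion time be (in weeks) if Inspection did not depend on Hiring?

Before: longest chain Lease→Design→Marketing = 2+4+9 = 15, finish 15.
Without Hiring→Inspection, Inspection's earliest start moves from 3 to 0.
After: Lease→Design→Marketing = 2+4+9 = 15 → 15 weeks.

15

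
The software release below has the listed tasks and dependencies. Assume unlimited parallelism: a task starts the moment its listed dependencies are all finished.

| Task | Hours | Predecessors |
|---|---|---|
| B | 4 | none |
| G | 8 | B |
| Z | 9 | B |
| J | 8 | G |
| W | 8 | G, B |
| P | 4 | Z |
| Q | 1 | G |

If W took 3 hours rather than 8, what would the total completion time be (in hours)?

Baseline: B→G→W = 4+8+8 = 20 → 20 hours.
Since W is critical, the -5 change carries straight to that chain (now 15 hours).
The binding chain switches to B→G→J = 4+8+8 = 20; finish 20 hours.

20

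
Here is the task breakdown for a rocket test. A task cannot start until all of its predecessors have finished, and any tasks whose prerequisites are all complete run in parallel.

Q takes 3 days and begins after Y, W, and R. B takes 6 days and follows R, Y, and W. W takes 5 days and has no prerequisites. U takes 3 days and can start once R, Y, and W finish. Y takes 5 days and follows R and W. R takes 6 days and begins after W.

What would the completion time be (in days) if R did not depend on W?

With the dependency in place, W→R→Y→B = 5+6+5+6 = 22 sets the finish at 22 days.
Without W→R, R's earliest start moves from 5 to 0.
After: R→Y→B = 6+5+6 = 17 → 17 days.

17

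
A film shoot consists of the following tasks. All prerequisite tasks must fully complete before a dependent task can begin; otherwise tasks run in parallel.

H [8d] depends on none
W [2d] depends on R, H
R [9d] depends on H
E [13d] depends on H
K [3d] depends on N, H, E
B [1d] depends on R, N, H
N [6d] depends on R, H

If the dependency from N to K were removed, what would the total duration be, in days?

24

Original critical path: H→R→N→K = 8+9+6+3 = 26 ⇒ 26 days.
Without N→K, K's earliest start moves from 23 to 21.
The longest chain is now H→E→K = 8+13+3 = 24, so the plan takes 24 days.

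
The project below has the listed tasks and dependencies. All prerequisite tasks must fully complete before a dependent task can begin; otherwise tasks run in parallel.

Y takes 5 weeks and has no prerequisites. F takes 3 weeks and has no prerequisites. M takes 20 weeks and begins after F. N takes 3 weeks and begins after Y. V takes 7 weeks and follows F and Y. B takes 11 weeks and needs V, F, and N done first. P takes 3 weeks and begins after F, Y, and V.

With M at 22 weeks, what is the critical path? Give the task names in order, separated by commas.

F, M

Actual critical path: F→M = 3+20 = 23 ⇒ 23 weeks.
Since M is critical, the +2 change carries straight to that chain (now 25 weeks).
That remains the longest chain; total 25 weeks.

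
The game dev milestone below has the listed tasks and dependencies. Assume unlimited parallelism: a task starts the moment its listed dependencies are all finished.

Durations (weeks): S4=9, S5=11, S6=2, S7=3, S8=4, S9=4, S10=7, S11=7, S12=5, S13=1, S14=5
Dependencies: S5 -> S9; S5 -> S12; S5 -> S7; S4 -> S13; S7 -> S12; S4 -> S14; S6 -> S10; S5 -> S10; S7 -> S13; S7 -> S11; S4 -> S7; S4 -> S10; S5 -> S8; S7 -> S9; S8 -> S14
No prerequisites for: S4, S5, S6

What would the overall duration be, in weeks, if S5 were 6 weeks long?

Baseline: S5→S7→S11 = 11+3+7 = 21 → 21 weeks.
Since S5 is critical, the -5 change carries straight to that chain (now 16 weeks).
Now S4→S7→S11 = 9+3+7 = 19 is longest, so the finish becomes 19 weeks.

19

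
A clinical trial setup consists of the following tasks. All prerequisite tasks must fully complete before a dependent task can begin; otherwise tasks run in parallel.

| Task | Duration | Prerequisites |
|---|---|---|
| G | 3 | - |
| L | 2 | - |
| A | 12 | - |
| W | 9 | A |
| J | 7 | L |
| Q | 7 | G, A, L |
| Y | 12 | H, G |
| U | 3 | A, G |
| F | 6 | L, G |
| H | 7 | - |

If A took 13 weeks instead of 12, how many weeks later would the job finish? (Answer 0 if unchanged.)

As given, the longest chain is A→W = 12+9 = 21, so the finish is 21 weeks.
A lies on that path, so at 13 weeks the path becomes 22 weeks.
That remains the longest chain; total 22 weeks.
Change in finish: 22 − 21 = +1 weeks.

1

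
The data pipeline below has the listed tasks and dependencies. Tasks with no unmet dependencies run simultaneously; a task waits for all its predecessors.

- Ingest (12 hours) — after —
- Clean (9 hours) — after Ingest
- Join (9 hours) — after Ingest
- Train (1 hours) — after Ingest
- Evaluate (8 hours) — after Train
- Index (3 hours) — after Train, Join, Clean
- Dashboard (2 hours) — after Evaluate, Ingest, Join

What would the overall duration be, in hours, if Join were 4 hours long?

24

Actual critical path: Ingest→Join→Index = 12+9+3 = 24 ⇒ 24 hours.
Join is on the critical path; changing it to 4 makes that path 19 hours.
New critical path: Ingest→Clean→Index = 12+9+3 = 24 ⇒ 24 hours.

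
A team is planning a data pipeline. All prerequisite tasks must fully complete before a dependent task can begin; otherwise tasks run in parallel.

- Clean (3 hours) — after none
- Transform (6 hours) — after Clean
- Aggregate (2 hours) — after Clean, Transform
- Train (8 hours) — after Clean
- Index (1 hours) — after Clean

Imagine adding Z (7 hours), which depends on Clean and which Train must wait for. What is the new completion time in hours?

18

Originally the plan takes 11 hours.
With Z inserted, Train now waits for max(Clean, Z).
New critical path: Clean→Z→Train = 3+7+8 = 18 ⇒ 18 hours.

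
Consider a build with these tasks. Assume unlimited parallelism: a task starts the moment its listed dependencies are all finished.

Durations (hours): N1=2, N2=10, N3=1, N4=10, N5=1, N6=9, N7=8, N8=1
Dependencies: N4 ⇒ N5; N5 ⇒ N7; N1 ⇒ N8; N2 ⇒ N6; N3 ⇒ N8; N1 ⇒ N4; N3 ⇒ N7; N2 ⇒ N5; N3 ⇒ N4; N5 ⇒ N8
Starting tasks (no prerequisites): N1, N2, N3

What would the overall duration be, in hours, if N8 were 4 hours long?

Baseline: N1→N4→N5→N7 = 2+10+1+8 = 21 → 21 hours.
The longest path through N8 is only 14 hours, so N8 has float 7.
No other chain overtakes it, so the finish is 21 hours.

21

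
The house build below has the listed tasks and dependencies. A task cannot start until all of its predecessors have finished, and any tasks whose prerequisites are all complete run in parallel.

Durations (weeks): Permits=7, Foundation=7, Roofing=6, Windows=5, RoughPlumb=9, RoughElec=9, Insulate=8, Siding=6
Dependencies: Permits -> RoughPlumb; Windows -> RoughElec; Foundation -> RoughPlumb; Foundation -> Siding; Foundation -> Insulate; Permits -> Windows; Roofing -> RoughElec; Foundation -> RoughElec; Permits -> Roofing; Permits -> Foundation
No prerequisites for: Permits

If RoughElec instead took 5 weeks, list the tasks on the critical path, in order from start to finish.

Permits, Foundation, RoughPlumb

Actual critical path: Permits→Foundation→RoughElec = 7+7+9 = 23 ⇒ 23 weeks.
RoughElec is on the critical path; changing it to 5 makes that path 19 weeks.
Now Permits→Foundation→RoughPlumb = 7+7+9 = 23 is longest, so the finish becomes 23 weeks.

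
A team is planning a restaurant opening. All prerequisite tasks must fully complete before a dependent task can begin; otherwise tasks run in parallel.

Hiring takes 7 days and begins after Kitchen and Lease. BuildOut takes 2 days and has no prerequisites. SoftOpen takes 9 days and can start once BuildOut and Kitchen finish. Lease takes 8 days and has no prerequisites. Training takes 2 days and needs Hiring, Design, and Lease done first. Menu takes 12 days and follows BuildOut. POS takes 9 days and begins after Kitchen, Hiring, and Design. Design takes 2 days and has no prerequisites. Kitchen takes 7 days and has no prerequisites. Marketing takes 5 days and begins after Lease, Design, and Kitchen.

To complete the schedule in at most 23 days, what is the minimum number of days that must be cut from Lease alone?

1

Current finish: 24 days; target: 23.
Lease is on every critical path, so each day cut from Lease cuts the finish by one (this holds down to a finish of 23).
Need 24 − 23 = 1 day off Lease → Lease becomes 7 days, finish becomes 23.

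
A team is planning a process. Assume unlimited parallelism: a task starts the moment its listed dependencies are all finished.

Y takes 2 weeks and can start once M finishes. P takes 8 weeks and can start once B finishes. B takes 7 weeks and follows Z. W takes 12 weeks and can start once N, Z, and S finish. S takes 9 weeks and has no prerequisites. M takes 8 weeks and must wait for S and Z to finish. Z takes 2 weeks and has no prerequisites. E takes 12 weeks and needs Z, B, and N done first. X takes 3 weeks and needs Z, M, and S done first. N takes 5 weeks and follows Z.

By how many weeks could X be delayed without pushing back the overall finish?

Critical path: S→W = 9+12 = 21, so the finish is 21 weeks.
X finishes as early as 20 and must finish by 21.
Slack of X = 18 − 17 = 1 week.

1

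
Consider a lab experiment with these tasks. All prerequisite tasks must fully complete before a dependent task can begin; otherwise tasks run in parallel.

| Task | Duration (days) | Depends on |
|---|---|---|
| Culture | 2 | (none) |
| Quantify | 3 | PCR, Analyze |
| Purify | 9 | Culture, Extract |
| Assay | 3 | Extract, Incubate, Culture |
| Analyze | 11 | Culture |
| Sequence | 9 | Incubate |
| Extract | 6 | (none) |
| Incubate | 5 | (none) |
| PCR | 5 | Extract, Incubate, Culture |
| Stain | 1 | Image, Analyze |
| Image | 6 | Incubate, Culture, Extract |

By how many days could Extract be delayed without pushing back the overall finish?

1

The longest chain is Culture→Analyze→Quantify = 2+11+3 = 16; overall finish 16 days.
Extract finishes as early as 6 and must finish by 7.
So Extract can slip 7 − 6 = 1 day.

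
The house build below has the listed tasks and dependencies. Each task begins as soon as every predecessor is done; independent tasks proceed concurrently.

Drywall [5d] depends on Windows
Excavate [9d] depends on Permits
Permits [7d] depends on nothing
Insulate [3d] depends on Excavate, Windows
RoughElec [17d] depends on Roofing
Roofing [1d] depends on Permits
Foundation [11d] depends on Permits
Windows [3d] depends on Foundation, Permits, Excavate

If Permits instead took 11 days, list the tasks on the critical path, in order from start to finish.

The binding path is Permits→Foundation→Windows→Drywall = 7+11+3+5 = 26; finish at 26 days.
Since Permits is critical, the +4 change carries straight to that chain (now 30 days).
That remains the longest chain; total 30 days.

Permits, Foundation, Windows, Drywall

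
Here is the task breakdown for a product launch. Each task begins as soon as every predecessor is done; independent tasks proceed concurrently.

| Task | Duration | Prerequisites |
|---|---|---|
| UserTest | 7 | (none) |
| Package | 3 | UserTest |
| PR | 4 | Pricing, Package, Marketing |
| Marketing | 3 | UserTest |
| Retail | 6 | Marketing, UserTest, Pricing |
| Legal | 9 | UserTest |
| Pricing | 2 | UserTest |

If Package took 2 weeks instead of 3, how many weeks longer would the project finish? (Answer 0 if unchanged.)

0

Critical path before the change: UserTest→Marketing→Retail = 7+3+6 = 16 giving 16 weeks.
Package is off the critical path — its longest chain is 14 weeks, giving 2 of slack.
The critical path is still UserTest→Marketing→Retail; finish is now 16 weeks.
Change in finish: 16 − 16 = +0 weeks.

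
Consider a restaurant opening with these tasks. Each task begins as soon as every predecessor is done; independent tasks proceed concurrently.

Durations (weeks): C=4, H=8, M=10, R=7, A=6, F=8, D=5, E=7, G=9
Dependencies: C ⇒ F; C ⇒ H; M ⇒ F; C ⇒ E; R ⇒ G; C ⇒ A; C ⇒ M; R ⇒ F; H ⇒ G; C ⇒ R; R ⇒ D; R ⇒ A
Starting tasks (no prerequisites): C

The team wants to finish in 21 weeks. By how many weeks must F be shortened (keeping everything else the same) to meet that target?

Current finish: 22 weeks; target: 21.
F is on every critical path, so each week cut from F cuts the finish by one (this holds down to a finish of 21).
Need 22 − 21 = 1 week off F → F becomes 7 weeks, finish becomes 21.

1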